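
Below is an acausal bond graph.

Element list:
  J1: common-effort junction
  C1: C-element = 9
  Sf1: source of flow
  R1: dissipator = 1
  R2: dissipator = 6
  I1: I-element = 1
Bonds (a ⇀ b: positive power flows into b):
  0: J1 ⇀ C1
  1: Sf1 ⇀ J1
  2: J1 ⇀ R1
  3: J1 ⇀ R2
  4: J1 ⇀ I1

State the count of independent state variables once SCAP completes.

bond 1 stroke at Sf1  (Sf1 (Sf) sets flow on bond)
bond 0 stroke at J1  (C1 outputs effort q/C1)
bond 2 stroke at R1  (common-e at J1 fixed by 0)
bond 3 stroke at R2  (common-e at J1 fixed by 0)
bond 4 stroke at I1  (common-e at J1 fixed by 0)

2  (C1, I1 all integral)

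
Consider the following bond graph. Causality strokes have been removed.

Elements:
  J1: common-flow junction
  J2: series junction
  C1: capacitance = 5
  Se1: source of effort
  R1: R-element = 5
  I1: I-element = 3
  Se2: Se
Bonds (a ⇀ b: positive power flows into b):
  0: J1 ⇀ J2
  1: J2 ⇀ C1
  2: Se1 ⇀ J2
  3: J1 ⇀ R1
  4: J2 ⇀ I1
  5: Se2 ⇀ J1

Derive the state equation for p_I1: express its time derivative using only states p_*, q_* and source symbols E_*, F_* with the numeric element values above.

b2 |J2  (source Se1 imposes e)
b5 |J1  (source Se2 imposes e)
b1 |J2  (prefer integral on C1)
b4 |I1  (prefer integral on I1)
b0 |J2  (common-f at J2 fixed by 4)
b3 |J1  (J1: bond 0 brought flow, rest push out)

dp_I1/dt = E_Se1 + E_Se2 - 5*p_I1/3 - q_C1/5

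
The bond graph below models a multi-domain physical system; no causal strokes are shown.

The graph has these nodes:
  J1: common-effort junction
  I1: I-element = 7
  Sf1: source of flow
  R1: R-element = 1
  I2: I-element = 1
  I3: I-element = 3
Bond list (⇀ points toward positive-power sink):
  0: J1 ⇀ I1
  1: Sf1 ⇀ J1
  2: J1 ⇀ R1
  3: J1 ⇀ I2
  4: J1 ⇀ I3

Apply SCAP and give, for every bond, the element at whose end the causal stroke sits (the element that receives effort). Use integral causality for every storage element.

β0 stroke at I1
β1 stroke at Sf1
β2 stroke at J1
β3 stroke at I2
β4 stroke at I3

β1 stroke→Sf1  (Sf1 fixes flow; stroke at Sf1)
β0 stroke→I1  (I1: I, integral causality)
β3 stroke→I2  (prefer integral on I2)
β4 stroke→I3  (I3 integral (f out))
β2 stroke→J1  (closing 0-jn rule on J1)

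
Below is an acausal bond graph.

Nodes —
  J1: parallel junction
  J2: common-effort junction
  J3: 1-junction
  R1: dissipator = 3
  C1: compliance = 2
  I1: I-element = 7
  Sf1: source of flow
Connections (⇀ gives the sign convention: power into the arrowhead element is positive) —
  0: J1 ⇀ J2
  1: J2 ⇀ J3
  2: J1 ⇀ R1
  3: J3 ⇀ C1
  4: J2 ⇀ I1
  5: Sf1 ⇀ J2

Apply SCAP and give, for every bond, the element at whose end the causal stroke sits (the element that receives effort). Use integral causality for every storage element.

#0 stroke at J1
#1 stroke at J2
#2 stroke at R1
#3 stroke at J3
#4 stroke at I1
#5 stroke at Sf1

β5 →Sf1  (Sf1 fixes flow; stroke at Sf1)
β3 →J3  (prefer integral on C1)
β1 →J2  (closing 1-jn rule on J3)
β0 →J1  (J2: bond 1 brought effort, rest push out)
β4 →I1  (0-jn J2 has e-setter on 1)
β2 →R1  (J1: bond 0 brought effort, rest push out)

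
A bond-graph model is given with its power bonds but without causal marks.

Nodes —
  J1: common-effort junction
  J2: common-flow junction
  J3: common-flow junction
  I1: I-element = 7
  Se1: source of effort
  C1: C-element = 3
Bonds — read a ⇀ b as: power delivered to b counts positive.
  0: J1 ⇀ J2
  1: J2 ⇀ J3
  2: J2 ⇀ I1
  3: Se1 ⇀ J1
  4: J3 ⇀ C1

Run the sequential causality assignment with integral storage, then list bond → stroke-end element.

β3 |J1  (Se1 (Se) sets effort on bond)
β0 |J2  (J1 effort already set via bond 3)
β2 |I1  (prefer integral on I1)
β1 |J2  (common-f at J2 fixed by 2)
β4 |J3  (common-f at J3 fixed by 1)

bond 0 |J2
bond 1 |J2
bond 2 |I1
bond 3 |J1
bond 4 |J3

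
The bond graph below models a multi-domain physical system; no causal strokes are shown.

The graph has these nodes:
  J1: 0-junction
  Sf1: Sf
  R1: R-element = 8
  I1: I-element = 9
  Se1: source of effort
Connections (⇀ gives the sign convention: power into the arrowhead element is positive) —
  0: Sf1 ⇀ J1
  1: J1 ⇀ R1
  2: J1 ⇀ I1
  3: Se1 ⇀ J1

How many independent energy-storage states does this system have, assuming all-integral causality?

1  (I1 all integral)

b0 |Sf1  (Sf1 fixes flow; stroke at Sf1)
b3 |J1  (source Se1 imposes e)
b1 |R1  (J1 effort already set via bond 3)
b2 |I1  (common-e at J1 fixed by 3)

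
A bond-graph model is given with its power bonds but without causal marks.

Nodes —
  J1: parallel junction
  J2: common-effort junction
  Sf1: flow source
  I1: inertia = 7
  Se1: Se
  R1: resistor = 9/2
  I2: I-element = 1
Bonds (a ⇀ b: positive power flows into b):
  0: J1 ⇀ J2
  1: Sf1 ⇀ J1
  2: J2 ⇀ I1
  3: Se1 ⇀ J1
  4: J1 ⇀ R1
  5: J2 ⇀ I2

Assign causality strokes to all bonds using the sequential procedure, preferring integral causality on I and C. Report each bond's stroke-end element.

#0 stroke→J2
#1 stroke→Sf1
#2 stroke→I1
#3 stroke→J1
#4 stroke→R1
#5 stroke→I2

bond 1 stroke→Sf1  (source Sf1 imposes f)
bond 3 stroke→J1  (Se1 (Se) sets effort on bond)
bond 0 stroke→J2  (0-jn J1 has e-setter on 3)
bond 4 stroke→R1  (common-e at J1 fixed by 3)
bond 2 stroke→I1  (0-jn J2 has e-setter on 0)
bond 5 stroke→I2  (0-jn J2 has e-setter on 0)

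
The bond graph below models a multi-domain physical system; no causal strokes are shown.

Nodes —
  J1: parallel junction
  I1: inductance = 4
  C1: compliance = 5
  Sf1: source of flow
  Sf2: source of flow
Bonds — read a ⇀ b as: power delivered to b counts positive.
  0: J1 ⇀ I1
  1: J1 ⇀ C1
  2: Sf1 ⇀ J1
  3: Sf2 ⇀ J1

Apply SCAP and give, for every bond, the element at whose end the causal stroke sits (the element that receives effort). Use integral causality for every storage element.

b2 →Sf1  (Sf1: flow source, stroke at near end)
b3 →Sf2  (source Sf2 imposes f)
b0 →I1  (I1 integral (f out))
b1 →J1  (only one effort-in slot at J1)

#0 →I1
#1 →J1
#2 →Sf1
#3 →Sf2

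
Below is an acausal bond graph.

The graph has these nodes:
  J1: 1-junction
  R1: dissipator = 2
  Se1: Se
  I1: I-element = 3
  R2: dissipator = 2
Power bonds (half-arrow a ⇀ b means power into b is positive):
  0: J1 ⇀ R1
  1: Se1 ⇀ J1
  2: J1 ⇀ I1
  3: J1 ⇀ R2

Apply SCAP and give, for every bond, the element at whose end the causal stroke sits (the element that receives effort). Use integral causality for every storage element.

b1 |J1  (Se1 (Se) sets effort on bond)
b2 |I1  (I1 outputs flow p/I1)
b0 |J1  (J1: bond 2 brought flow, rest push out)
b3 |J1  (common-f at J1 fixed by 2)

bond 0 →J1
bond 1 →J1
bond 2 →I1
bond 3 →J1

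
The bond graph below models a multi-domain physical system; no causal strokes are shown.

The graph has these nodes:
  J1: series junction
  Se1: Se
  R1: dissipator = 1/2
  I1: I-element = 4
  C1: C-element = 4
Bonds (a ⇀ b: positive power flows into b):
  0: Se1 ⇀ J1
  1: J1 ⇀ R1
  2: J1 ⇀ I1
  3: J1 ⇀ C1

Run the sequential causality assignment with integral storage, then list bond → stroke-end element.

#0 stroke→J1  (Se1 (Se) sets effort on bond)
#2 stroke→I1  (I1 outputs flow p/I1)
#1 stroke→J1  (J1: bond 2 brought flow, rest push out)
#3 stroke→J1  (J1: bond 2 brought flow, rest push out)

bond 0 stroke→J1
bond 1 stroke→J1
bond 2 stroke→I1
bond 3 stroke→J1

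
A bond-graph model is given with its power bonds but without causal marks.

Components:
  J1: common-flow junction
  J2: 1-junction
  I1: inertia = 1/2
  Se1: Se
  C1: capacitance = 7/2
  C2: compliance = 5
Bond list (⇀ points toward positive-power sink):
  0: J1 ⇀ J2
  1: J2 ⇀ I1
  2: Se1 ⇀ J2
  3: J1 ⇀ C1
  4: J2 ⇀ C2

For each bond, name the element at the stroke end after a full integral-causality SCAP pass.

b2 stroke→J2  (Se1 fixes effort; stroke away)
b1 stroke→I1  (I1: I, integral causality)
b0 stroke→J2  (common-f at J2 fixed by 1)
b4 stroke→J2  (J2 flow already set via bond 1)
b3 stroke→J1  (J1 flow already set via bond 0)

b0 stroke→J2
b1 stroke→I1
b2 stroke→J2
b3 stroke→J1
b4 stroke→J2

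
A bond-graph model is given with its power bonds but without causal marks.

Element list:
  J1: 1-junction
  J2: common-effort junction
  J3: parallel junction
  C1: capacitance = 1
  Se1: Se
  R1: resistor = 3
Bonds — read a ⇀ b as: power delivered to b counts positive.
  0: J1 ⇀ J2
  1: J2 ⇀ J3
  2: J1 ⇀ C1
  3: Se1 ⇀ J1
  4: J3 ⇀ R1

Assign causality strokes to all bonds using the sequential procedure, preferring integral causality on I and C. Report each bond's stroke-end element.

b3 stroke at J1  (Se1 fixes effort; stroke away)
b2 stroke at J1  (C1 integral (e out))
b0 stroke at J2  (closing 1-jn rule on J1)
b1 stroke at J3  (common-e at J2 fixed by 0)
b4 stroke at R1  (J3 effort already set via bond 1)

b0 stroke at J2
b1 stroke at J3
b2 stroke at J1
b3 stroke at J1
b4 stroke at R1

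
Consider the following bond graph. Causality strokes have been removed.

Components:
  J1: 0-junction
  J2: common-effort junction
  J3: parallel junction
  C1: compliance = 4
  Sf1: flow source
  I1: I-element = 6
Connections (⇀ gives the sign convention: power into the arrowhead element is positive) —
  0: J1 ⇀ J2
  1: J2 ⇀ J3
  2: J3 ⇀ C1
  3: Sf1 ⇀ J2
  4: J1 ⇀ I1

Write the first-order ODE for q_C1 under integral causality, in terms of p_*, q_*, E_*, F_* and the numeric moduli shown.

#3 stroke at Sf1  (Sf1 fixes flow; stroke at Sf1)
#2 stroke at J3  (C1 integral (e out))
#1 stroke at J2  (0-jn J3 has e-setter on 2)
#0 stroke at J1  (J2 effort already set via bond 1)
#4 stroke at I1  (J1 effort already set via bond 0)

dq_C1/dt = F_Sf1 - p_I1/6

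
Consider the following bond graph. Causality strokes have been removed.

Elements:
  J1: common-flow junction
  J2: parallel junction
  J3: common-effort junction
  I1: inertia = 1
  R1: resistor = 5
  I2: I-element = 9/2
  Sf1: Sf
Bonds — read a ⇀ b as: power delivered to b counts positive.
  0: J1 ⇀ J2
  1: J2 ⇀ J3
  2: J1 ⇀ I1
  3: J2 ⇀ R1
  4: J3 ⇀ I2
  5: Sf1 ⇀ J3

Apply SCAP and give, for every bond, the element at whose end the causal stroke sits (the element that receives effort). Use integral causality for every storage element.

β0 |J1
β1 |J3
β2 |I1
β3 |J2
β4 |I2
β5 |Sf1

b5 stroke→Sf1  (Sf1 fixes flow; stroke at Sf1)
b2 stroke→I1  (I1 integral (f out))
b0 stroke→J1  (1-jn J1 has f-setter on 2)
b4 stroke→I2  (I2 integral (f out))
b1 stroke→J3  (J3 needs exactly one e-in)
b3 stroke→J2  (J2: last free bond brings effort in)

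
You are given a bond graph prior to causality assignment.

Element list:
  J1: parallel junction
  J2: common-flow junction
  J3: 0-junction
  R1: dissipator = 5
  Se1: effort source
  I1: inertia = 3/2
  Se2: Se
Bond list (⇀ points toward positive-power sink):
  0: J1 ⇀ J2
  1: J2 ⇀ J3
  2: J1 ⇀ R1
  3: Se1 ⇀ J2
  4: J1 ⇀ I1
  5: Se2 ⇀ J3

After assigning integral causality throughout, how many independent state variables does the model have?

b3 stroke→J2  (Se1 fixes effort; stroke away)
b5 stroke→J3  (Se2: effort source, stroke at far end)
b1 stroke→J2  (J3 effort already set via bond 5)
b0 stroke→J1  (only one flow-in slot at J2)
b2 stroke→R1  (J1: bond 0 brought effort, rest push out)
b4 stroke→I1  (0-jn J1 has e-setter on 0)

1  (I1 all integral)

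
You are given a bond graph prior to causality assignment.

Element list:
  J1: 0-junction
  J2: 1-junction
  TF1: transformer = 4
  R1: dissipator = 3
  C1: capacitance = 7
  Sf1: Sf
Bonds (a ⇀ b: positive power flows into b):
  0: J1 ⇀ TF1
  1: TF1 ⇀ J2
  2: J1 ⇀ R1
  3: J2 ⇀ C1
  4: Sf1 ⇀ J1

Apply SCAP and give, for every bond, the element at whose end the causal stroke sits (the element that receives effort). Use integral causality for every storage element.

#0 stroke→J1
#1 stroke→TF1
#2 stroke→R1
#3 stroke→J2
#4 stroke→Sf1

b4 →Sf1  (Sf1 fixes flow; stroke at Sf1)
b3 →J2  (C1 outputs effort q/C1)
b1 →TF1  (only one flow-in slot at J2)
b0 →J1  (TF TF1: opposite of bond 1)
b2 →R1  (J1: bond 0 brought effort, rest push out)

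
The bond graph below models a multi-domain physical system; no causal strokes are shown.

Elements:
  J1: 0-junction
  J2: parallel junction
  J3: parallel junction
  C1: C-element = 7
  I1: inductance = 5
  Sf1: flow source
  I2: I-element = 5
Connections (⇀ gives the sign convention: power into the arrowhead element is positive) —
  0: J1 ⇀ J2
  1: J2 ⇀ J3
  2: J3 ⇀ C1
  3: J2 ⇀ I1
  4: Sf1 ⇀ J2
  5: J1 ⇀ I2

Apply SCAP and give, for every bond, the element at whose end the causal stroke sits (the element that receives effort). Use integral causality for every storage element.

b4 stroke→Sf1  (Sf1 (Sf) sets flow on bond)
b2 stroke→J3  (C1 integral (e out))
b1 stroke→J2  (J3: bond 2 brought effort, rest push out)
b0 stroke→J1  (J2 effort already set via bond 1)
b3 stroke→I1  (J2 effort already set via bond 1)
b5 stroke→I2  (J1: bond 0 brought effort, rest push out)

#0 stroke at J1
#1 stroke at J2
#2 stroke at J3
#3 stroke at I1
#4 stroke at Sf1
#5 stroke at I2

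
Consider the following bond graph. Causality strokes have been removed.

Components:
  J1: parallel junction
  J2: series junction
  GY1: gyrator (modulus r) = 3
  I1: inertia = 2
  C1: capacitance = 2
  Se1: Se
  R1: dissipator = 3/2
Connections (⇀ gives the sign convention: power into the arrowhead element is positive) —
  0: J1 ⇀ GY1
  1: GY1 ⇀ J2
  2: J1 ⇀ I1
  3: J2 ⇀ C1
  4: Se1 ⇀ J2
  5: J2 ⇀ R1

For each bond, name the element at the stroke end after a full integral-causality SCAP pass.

#0 |J1
#1 |J2
#2 |I1
#3 |J2
#4 |J2
#5 |R1

β4 |J2  (source Se1 imposes e)
β2 |I1  (I1: I, integral causality)
β0 |J1  (J1: last free bond brings effort in)
β1 |J2  (GY GY1: same side as bond 0)
β3 |J2  (prefer integral on C1)
β5 |R1  (closing 1-jn rule on J2)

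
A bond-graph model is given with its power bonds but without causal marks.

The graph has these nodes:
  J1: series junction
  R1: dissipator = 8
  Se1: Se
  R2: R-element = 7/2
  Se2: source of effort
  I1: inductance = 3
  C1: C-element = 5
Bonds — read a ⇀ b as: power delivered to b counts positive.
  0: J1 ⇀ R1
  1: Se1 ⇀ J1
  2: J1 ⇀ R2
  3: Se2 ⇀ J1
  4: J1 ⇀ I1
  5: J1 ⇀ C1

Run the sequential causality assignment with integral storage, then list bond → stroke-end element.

bond 1 stroke→J1  (source Se1 imposes e)
bond 3 stroke→J1  (Se2: effort source, stroke at far end)
bond 4 stroke→I1  (I1: I, integral causality)
bond 0 stroke→J1  (common-f at J1 fixed by 4)
bond 2 stroke→J1  (J1 flow already set via bond 4)
bond 5 stroke→J1  (1-jn J1 has f-setter on 4)

bond 0 stroke→J1
bond 1 stroke→J1
bond 2 stroke→J1
bond 3 stroke→J1
bond 4 stroke→I1
bond 5 stroke→J1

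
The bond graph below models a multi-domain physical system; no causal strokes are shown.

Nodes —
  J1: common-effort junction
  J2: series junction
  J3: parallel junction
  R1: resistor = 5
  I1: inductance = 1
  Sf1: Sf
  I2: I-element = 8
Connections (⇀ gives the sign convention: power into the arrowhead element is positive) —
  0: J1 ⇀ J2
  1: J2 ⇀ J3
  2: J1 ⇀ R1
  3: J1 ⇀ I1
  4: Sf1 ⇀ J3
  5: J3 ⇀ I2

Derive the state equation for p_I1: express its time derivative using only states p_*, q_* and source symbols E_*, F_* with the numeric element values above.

#4 stroke→Sf1  (Sf1: flow source, stroke at near end)
#3 stroke→I1  (I1 integral (f out))
#5 stroke→I2  (I2: I, integral causality)
#1 stroke→J3  (closing 0-jn rule on J3)
#0 stroke→J2  (1-jn J2 has f-setter on 1)
#2 stroke→J1  (J1 needs exactly one e-in)

dp_I1/dt = 5*F_Sf1 - 5*p_I1 - 5*p_I2/8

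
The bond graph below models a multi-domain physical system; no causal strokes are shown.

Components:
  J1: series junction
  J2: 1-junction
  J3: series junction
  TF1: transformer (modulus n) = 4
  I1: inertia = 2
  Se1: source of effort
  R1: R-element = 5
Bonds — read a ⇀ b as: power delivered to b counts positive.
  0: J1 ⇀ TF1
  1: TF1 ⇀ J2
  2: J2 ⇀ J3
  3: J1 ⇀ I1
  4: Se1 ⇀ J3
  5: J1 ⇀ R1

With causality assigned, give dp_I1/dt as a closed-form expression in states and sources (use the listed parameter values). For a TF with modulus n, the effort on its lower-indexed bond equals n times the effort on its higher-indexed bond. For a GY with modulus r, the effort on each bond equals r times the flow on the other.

dp_I1/dt = 4*E_Se1 - 5*p_I1/2

bond 4 |J3  (Se1: effort source, stroke at far end)
bond 2 |J2  (closing 1-jn rule on J3)
bond 1 |TF1  (closing 1-jn rule on J2)
bond 0 |J1  (through TF1, causality passes straight; one stroke at TF1)
bond 3 |I1  (I1 integral (f out))
bond 5 |J1  (common-f at J1 fixed by 3)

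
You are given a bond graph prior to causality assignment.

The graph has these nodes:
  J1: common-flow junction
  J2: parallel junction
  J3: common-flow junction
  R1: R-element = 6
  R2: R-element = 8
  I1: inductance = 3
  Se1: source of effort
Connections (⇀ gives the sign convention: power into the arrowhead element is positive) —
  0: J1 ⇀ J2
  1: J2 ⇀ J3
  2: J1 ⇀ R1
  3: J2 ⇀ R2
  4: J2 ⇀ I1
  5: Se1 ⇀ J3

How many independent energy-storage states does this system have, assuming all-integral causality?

1  (I1 all integral)

bond 5 stroke→J3  (Se1 fixes effort; stroke away)
bond 1 stroke→J2  (J3 needs exactly one f-in)
bond 0 stroke→J1  (0-jn J2 has e-setter on 1)
bond 3 stroke→R2  (J2: bond 1 brought effort, rest push out)
bond 4 stroke→I1  (J2 effort already set via bond 1)
bond 2 stroke→R1  (J1: last free bond brings flow in)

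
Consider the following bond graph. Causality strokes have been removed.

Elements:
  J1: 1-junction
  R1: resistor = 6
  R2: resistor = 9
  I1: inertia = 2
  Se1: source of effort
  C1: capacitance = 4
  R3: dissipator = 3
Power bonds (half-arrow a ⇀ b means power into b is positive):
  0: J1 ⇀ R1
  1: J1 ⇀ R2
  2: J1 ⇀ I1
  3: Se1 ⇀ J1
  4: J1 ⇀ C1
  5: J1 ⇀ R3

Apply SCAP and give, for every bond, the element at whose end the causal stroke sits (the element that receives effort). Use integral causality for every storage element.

b3 stroke at J1  (Se1: effort source, stroke at far end)
b2 stroke at I1  (prefer integral on I1)
b0 stroke at J1  (common-f at J1 fixed by 2)
b1 stroke at J1  (1-jn J1 has f-setter on 2)
b4 stroke at J1  (J1: bond 2 brought flow, rest push out)
b5 stroke at J1  (1-jn J1 has f-setter on 2)

bond 0 |J1
bond 1 |J1
bond 2 |I1
bond 3 |J1
bond 4 |J1
bond 5 |J1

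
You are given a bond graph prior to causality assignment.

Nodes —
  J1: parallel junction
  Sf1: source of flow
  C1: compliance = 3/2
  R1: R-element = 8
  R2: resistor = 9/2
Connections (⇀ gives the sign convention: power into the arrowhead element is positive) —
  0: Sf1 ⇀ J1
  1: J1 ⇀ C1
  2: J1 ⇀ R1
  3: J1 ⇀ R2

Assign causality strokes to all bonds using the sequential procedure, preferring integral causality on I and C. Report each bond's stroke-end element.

β0 stroke at Sf1  (Sf1 fixes flow; stroke at Sf1)
β1 stroke at J1  (C1: C, integral causality)
β2 stroke at R1  (0-jn J1 has e-setter on 1)
β3 stroke at R2  (J1 effort already set via bond 1)

bond 0 stroke→Sf1
bond 1 stroke→J1
bond 2 stroke→R1
bond 3 stroke→R2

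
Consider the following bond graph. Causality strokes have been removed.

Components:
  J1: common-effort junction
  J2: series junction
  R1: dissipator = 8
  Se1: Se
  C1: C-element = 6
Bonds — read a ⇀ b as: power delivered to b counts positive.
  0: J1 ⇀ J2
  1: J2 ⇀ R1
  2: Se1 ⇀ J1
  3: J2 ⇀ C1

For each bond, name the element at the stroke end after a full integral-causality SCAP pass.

bond 0 →J2
bond 1 →R1
bond 2 →J1
bond 3 →J2

b2 |J1  (Se1: effort source, stroke at far end)
b0 |J2  (J1: bond 2 brought effort, rest push out)
b3 |J2  (C1 integral (e out))
b1 |R1  (J2 needs exactly one f-in)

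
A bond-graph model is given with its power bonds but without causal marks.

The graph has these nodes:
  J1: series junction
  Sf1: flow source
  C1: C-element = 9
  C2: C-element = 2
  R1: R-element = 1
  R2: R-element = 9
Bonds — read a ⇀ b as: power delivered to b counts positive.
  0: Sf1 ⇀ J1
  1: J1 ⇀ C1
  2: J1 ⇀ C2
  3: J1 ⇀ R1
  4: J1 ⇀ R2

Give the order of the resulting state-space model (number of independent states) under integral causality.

bond 0 stroke at Sf1  (Sf1 (Sf) sets flow on bond)
bond 1 stroke at J1  (J1: bond 0 brought flow, rest push out)
bond 2 stroke at J1  (J1 flow already set via bond 0)
bond 3 stroke at J1  (J1 flow already set via bond 0)
bond 4 stroke at J1  (common-f at J1 fixed by 0)

2  (C1, C2 all integral)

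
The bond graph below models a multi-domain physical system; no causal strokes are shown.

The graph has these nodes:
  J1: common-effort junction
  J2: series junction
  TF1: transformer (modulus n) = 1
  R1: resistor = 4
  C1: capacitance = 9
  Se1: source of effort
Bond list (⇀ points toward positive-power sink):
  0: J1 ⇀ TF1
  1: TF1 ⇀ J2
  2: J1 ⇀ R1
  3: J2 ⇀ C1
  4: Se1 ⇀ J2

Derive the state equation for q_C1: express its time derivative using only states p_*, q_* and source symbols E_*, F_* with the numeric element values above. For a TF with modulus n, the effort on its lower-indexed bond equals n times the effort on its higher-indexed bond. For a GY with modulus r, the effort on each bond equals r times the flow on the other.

dq_C1/dt = E_Se1/4 - q_C1/36

β4 |J2  (Se1: effort source, stroke at far end)
β3 |J2  (C1: C, integral causality)
β1 |TF1  (only one flow-in slot at J2)
β0 |J1  (TF TF1: opposite of bond 1)
β2 |R1  (0-jn J1 has e-setter on 0)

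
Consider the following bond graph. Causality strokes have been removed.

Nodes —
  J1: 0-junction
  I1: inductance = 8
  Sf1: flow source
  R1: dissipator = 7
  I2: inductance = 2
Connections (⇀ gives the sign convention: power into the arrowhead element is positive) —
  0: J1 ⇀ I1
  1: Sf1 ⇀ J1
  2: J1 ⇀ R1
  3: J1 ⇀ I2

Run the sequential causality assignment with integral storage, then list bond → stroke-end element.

#0 →I1
#1 →Sf1
#2 →J1
#3 →I2

#1 stroke at Sf1  (Sf1: flow source, stroke at near end)
#0 stroke at I1  (I1 integral (f out))
#3 stroke at I2  (I2 outputs flow p/I2)
#2 stroke at J1  (J1: last free bond brings effort in)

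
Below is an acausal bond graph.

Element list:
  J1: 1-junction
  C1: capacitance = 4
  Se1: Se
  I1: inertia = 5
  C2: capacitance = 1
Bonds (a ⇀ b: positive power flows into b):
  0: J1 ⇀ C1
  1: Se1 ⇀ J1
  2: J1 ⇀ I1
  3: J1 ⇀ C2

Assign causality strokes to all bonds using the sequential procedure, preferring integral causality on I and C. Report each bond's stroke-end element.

b0 stroke at J1
b1 stroke at J1
b2 stroke at I1
b3 stroke at J1

#1 →J1  (Se1 (Se) sets effort on bond)
#0 →J1  (C1: C, integral causality)
#2 →I1  (I1 outputs flow p/I1)
#3 →J1  (J1: bond 2 brought flow, rest push out)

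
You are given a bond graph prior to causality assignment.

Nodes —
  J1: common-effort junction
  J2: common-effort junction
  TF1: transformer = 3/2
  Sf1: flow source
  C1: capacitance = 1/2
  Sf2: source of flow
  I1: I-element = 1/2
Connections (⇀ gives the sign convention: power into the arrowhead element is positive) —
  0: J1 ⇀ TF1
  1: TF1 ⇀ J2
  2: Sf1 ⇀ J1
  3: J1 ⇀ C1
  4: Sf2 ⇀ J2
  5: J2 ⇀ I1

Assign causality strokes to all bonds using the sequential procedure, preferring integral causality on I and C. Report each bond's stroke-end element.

b0 →TF1
b1 →J2
b2 →Sf1
b3 →J1
b4 →Sf2
b5 →I1

bond 2 stroke→Sf1  (Sf1: flow source, stroke at near end)
bond 4 stroke→Sf2  (Sf2 (Sf) sets flow on bond)
bond 3 stroke→J1  (C1 outputs effort q/C1)
bond 0 stroke→TF1  (J1 effort already set via bond 3)
bond 1 stroke→J2  (TF1: transformer flips bond 0)
bond 5 stroke→I1  (0-jn J2 has e-setter on 1)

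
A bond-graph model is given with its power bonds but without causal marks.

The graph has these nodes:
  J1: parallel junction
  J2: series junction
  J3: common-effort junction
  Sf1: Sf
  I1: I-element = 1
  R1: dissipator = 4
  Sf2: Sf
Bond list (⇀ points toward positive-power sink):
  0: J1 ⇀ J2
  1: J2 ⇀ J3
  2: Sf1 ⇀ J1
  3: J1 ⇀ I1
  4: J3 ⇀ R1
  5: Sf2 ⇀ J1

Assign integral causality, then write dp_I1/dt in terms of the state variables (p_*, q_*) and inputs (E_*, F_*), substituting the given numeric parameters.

β2 →Sf1  (Sf1 (Sf) sets flow on bond)
β5 →Sf2  (source Sf2 imposes f)
β3 →I1  (I1: I, integral causality)
β0 →J1  (only one effort-in slot at J1)
β1 →J2  (J2: bond 0 brought flow, rest push out)
β4 →J3  (J3: last free bond brings effort in)

dp_I1/dt = 4*F_Sf1 + 4*F_Sf2 - 4*p_I1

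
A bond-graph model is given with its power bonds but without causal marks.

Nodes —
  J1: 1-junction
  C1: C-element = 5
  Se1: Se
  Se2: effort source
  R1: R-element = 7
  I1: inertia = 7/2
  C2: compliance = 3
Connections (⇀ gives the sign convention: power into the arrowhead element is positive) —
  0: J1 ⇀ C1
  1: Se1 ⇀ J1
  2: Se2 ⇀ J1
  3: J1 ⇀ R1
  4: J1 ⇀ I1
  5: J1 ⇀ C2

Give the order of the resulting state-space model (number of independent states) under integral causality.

bond 1 |J1  (Se1 fixes effort; stroke away)
bond 2 |J1  (Se2 fixes effort; stroke away)
bond 0 |J1  (C1 outputs effort q/C1)
bond 4 |I1  (I1 outputs flow p/I1)
bond 3 |J1  (common-f at J1 fixed by 4)
bond 5 |J1  (J1 flow already set via bond 4)

3  (C1, C2, I1 all integral)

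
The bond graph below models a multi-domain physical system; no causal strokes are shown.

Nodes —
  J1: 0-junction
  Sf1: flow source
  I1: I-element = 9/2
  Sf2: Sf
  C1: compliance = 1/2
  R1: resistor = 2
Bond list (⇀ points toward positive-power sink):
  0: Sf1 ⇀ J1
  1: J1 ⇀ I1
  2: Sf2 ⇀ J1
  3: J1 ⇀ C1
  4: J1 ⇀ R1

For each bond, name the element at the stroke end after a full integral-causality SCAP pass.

b0 stroke at Sf1
b1 stroke at I1
b2 stroke at Sf2
b3 stroke at J1
b4 stroke at R1

β0 stroke→Sf1  (source Sf1 imposes f)
β2 stroke→Sf2  (source Sf2 imposes f)
β1 stroke→I1  (prefer integral on I1)
β3 stroke→J1  (C1 outputs effort q/C1)
β4 stroke→R1  (common-e at J1 fixed by 3)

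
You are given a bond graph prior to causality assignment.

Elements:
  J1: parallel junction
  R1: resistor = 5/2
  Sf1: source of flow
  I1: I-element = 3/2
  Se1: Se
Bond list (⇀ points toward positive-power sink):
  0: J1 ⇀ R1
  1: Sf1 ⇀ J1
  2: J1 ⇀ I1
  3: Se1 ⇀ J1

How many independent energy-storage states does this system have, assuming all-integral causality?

bond 1 stroke at Sf1  (source Sf1 imposes f)
bond 3 stroke at J1  (source Se1 imposes e)
bond 0 stroke at R1  (J1: bond 3 brought effort, rest push out)
bond 2 stroke at I1  (common-e at J1 fixed by 3)

1  (I1 all integral)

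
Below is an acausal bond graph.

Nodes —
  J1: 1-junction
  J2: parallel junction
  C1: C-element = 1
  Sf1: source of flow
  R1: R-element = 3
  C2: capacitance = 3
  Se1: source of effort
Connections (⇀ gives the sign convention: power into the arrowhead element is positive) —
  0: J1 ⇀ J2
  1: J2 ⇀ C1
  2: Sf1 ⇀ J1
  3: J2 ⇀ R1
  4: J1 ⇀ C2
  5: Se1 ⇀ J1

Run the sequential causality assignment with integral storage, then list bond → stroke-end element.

b0 →J1
b1 →J2
b2 →Sf1
b3 →R1
b4 →J1
b5 →J1

#2 stroke→Sf1  (Sf1 fixes flow; stroke at Sf1)
#5 stroke→J1  (Se1: effort source, stroke at far end)
#0 stroke→J1  (common-f at J1 fixed by 2)
#4 stroke→J1  (J1 flow already set via bond 2)
#1 stroke→J2  (C1 outputs effort q/C1)
#3 stroke→R1  (0-jn J2 has e-setter on 1)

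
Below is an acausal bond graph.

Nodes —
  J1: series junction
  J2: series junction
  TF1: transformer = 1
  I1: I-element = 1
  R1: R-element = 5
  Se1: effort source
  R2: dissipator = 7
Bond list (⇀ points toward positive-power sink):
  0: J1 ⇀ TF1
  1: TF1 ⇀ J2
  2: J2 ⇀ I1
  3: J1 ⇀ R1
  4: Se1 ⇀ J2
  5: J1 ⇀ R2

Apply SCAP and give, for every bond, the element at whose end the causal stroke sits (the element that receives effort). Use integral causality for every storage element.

bond 0 stroke→TF1
bond 1 stroke→J2
bond 2 stroke→I1
bond 3 stroke→J1
bond 4 stroke→J2
bond 5 stroke→J1

bond 4 |J2  (Se1 (Se) sets effort on bond)
bond 2 |I1  (I1: I, integral causality)
bond 1 |J2  (1-jn J2 has f-setter on 2)
bond 0 |TF1  (TF1 one-in-one-out from 1)
bond 3 |J1  (J1 flow already set via bond 0)
bond 5 |J1  (J1: bond 0 brought flow, rest push out)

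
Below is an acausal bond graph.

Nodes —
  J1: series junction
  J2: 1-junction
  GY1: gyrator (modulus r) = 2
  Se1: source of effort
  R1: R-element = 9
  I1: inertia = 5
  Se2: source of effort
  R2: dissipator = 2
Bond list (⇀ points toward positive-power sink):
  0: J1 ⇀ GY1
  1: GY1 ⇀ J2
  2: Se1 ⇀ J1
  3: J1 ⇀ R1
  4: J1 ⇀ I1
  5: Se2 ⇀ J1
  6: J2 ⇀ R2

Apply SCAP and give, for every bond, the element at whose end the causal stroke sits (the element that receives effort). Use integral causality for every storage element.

b0 stroke→J1
b1 stroke→J2
b2 stroke→J1
b3 stroke→J1
b4 stroke→I1
b5 stroke→J1
b6 stroke→R2

b2 |J1  (source Se1 imposes e)
b5 |J1  (Se2: effort source, stroke at far end)
b4 |I1  (I1 integral (f out))
b0 |J1  (common-f at J1 fixed by 4)
b3 |J1  (J1: bond 4 brought flow, rest push out)
b1 |J2  (GY1: gyrator matches bond 0)
b6 |R2  (only one flow-in slot at J2)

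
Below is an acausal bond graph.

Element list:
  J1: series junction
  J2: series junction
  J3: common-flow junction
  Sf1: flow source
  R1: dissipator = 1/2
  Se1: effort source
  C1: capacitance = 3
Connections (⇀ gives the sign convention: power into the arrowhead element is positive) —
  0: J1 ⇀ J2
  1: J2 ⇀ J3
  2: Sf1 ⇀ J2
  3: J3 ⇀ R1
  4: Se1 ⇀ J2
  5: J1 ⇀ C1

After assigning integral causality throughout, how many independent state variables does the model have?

bond 2 |Sf1  (Sf1: flow source, stroke at near end)
bond 4 |J2  (Se1: effort source, stroke at far end)
bond 0 |J2  (J2 flow already set via bond 2)
bond 1 |J2  (J2 flow already set via bond 2)
bond 3 |J3  (J3 flow already set via bond 1)
bond 5 |J1  (J1: bond 0 brought flow, rest push out)

1  (C1 all integral)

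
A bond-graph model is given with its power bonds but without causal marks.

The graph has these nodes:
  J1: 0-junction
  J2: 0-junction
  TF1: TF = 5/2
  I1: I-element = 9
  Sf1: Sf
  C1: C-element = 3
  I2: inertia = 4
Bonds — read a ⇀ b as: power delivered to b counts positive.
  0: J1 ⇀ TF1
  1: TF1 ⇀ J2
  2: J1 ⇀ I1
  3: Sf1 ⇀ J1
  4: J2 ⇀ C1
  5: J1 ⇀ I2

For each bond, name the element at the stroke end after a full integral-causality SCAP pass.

β3 stroke at Sf1  (Sf1: flow source, stroke at near end)
β2 stroke at I1  (I1: I, integral causality)
β4 stroke at J2  (C1 integral (e out))
β1 stroke at TF1  (common-e at J2 fixed by 4)
β0 stroke at J1  (TF1: transformer flips bond 1)
β5 stroke at I2  (common-e at J1 fixed by 0)

β0 stroke→J1
β1 stroke→TF1
β2 stroke→I1
β3 stroke→Sf1
β4 stroke→J2
β5 stroke→I2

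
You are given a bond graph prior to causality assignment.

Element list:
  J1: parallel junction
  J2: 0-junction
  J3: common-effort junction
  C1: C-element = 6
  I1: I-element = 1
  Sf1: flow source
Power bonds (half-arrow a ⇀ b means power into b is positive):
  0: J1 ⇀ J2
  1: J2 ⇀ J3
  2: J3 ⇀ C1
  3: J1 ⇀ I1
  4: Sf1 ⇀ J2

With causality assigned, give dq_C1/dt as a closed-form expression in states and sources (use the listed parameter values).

dq_C1/dt = F_Sf1 - p_I1

b4 stroke at Sf1  (Sf1: flow source, stroke at near end)
b2 stroke at J3  (prefer integral on C1)
b1 stroke at J2  (J3: bond 2 brought effort, rest push out)
b0 stroke at J1  (0-jn J2 has e-setter on 1)
b3 stroke at I1  (J1 effort already set via bond 0)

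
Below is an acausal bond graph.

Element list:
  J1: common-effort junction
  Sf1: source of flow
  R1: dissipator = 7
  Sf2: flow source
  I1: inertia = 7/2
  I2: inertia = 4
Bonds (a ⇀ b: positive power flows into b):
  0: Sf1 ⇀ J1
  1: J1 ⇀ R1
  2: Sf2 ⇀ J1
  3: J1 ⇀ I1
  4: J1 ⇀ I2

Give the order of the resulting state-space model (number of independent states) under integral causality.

2  (I1, I2 all integral)

β0 stroke at Sf1  (Sf1 fixes flow; stroke at Sf1)
β2 stroke at Sf2  (Sf2 fixes flow; stroke at Sf2)
β3 stroke at I1  (prefer integral on I1)
β4 stroke at I2  (I2 outputs flow p/I2)
β1 stroke at J1  (J1 needs exactly one e-in)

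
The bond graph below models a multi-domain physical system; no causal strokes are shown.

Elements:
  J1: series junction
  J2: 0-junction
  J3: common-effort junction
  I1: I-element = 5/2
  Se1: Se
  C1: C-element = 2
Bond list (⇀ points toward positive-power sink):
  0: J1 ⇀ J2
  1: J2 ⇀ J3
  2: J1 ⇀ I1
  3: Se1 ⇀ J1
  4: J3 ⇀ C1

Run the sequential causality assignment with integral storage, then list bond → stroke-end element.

#3 stroke→J1  (source Se1 imposes e)
#2 stroke→I1  (I1 outputs flow p/I1)
#0 stroke→J1  (J1: bond 2 brought flow, rest push out)
#1 stroke→J2  (J2: last free bond brings effort in)
#4 stroke→J3  (closing 0-jn rule on J3)

b0 →J1
b1 →J2
b2 →I1
b3 →J1
b4 →J3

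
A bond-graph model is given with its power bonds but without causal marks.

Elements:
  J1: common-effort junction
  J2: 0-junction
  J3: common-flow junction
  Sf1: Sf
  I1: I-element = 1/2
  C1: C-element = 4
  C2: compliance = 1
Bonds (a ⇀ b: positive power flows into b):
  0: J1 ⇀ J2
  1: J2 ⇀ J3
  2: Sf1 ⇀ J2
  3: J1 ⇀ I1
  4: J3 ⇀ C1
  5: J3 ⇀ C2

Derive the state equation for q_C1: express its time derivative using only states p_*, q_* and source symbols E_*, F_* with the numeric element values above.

β2 |Sf1  (Sf1 (Sf) sets flow on bond)
β3 |I1  (I1 integral (f out))
β0 |J1  (J1: last free bond brings effort in)
β1 |J2  (J2 needs exactly one e-in)
β4 |J3  (J3: bond 1 brought flow, rest push out)
β5 |J3  (1-jn J3 has f-setter on 1)

dq_C1/dt = F_Sf1 - 2*p_I1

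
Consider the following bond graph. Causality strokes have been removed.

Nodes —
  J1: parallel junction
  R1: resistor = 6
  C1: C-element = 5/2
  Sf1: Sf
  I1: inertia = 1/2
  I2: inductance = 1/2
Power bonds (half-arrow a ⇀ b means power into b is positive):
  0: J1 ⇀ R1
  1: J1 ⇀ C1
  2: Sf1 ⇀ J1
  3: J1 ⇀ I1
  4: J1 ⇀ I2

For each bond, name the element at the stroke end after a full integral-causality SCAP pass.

β2 stroke→Sf1  (Sf1 fixes flow; stroke at Sf1)
β1 stroke→J1  (C1 integral (e out))
β0 stroke→R1  (common-e at J1 fixed by 1)
β3 stroke→I1  (J1 effort already set via bond 1)
β4 stroke→I2  (0-jn J1 has e-setter on 1)

#0 stroke→R1
#1 stroke→J1
#2 stroke→Sf1
#3 stroke→I1
#4 stroke→I2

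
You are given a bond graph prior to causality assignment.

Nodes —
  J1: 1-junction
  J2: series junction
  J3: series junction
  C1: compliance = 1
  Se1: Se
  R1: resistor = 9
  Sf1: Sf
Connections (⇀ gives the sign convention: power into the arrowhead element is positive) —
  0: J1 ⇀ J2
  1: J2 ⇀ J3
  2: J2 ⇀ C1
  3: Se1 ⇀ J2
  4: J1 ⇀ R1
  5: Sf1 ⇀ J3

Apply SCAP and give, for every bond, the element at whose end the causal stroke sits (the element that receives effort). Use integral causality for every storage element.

bond 0 →J2
bond 1 →J3
bond 2 →J2
bond 3 →J2
bond 4 →J1
bond 5 →Sf1

β3 stroke→J2  (source Se1 imposes e)
β5 stroke→Sf1  (Sf1 fixes flow; stroke at Sf1)
β1 stroke→J3  (J3 flow already set via bond 5)
β0 stroke→J2  (J2 flow already set via bond 1)
β2 stroke→J2  (J2: bond 1 brought flow, rest push out)
β4 stroke→J1  (common-f at J1 fixed by 0)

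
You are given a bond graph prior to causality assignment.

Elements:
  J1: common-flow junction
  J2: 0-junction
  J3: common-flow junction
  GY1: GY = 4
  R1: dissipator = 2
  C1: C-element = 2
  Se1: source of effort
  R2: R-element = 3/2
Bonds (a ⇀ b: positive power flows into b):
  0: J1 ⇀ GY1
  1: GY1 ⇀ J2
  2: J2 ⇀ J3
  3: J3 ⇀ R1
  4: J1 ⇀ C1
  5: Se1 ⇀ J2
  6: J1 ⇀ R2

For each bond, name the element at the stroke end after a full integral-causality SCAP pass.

b5 stroke at J2  (Se1: effort source, stroke at far end)
b1 stroke at GY1  (common-e at J2 fixed by 5)
b2 stroke at J3  (0-jn J2 has e-setter on 5)
b3 stroke at R1  (J3 needs exactly one f-in)
b0 stroke at GY1  (GY GY1: same side as bond 1)
b4 stroke at J1  (J1 flow already set via bond 0)
b6 stroke at J1  (J1: bond 0 brought flow, rest push out)

#0 stroke at GY1
#1 stroke at GY1
#2 stroke at J3
#3 stroke at R1
#4 stroke at J1
#5 stroke at J2
#6 stroke at J1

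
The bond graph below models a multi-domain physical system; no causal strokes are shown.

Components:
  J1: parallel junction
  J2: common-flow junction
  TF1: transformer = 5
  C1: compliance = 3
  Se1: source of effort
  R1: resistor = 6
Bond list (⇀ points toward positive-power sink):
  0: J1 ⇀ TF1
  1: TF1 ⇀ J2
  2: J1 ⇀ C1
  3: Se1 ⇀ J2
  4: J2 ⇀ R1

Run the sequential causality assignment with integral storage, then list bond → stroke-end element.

b3 stroke at J2  (Se1 (Se) sets effort on bond)
b2 stroke at J1  (C1 integral (e out))
b0 stroke at TF1  (J1 effort already set via bond 2)
b1 stroke at J2  (TF1: transformer flips bond 0)
b4 stroke at R1  (only one flow-in slot at J2)

β0 stroke at TF1
β1 stroke at J2
β2 stroke at J1
β3 stroke at J2
β4 stroke at R1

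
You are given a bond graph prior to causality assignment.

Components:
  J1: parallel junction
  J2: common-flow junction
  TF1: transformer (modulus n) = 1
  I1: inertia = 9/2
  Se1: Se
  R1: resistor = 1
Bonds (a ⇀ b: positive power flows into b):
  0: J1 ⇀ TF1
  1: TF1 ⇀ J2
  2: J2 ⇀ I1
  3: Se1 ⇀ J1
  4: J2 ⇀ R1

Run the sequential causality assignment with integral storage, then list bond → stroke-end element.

b0 |TF1
b1 |J2
b2 |I1
b3 |J1
b4 |J2

bond 3 |J1  (Se1 (Se) sets effort on bond)
bond 0 |TF1  (J1: bond 3 brought effort, rest push out)
bond 1 |J2  (TF1 one-in-one-out from 0)
bond 2 |I1  (prefer integral on I1)
bond 4 |J2  (common-f at J2 fixed by 2)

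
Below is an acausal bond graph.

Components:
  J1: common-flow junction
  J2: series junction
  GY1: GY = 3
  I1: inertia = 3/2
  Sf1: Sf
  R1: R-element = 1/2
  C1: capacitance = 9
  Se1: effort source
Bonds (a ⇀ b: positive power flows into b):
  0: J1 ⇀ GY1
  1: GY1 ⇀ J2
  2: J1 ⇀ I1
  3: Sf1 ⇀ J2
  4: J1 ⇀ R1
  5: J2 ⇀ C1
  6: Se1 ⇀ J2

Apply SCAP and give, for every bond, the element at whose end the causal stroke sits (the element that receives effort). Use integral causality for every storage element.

β3 →Sf1  (source Sf1 imposes f)
β6 →J2  (Se1: effort source, stroke at far end)
β1 →J2  (common-f at J2 fixed by 3)
β5 →J2  (J2 flow already set via bond 3)
β0 →J1  (GY1: gyrator matches bond 1)
β2 →I1  (I1 integral (f out))
β4 →J1  (J1: bond 2 brought flow, rest push out)

#0 |J1
#1 |J2
#2 |I1
#3 |Sf1
#4 |J1
#5 |J2
#6 |J2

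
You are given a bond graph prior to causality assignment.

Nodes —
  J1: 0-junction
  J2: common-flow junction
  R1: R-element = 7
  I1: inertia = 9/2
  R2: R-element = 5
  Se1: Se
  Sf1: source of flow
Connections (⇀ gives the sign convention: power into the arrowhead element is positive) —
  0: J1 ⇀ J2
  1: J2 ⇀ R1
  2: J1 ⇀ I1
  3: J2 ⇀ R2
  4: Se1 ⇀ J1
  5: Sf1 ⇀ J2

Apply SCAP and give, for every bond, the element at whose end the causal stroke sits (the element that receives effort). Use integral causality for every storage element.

#4 |J1  (Se1: effort source, stroke at far end)
#5 |Sf1  (Sf1: flow source, stroke at near end)
#0 |J2  (J1: bond 4 brought effort, rest push out)
#2 |I1  (0-jn J1 has e-setter on 4)
#1 |J2  (J2 flow already set via bond 5)
#3 |J2  (1-jn J2 has f-setter on 5)

bond 0 stroke at J2
bond 1 stroke at J2
bond 2 stroke at I1
bond 3 stroke at J2
bond 4 stroke at J1
bond 5 stroke at Sf1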